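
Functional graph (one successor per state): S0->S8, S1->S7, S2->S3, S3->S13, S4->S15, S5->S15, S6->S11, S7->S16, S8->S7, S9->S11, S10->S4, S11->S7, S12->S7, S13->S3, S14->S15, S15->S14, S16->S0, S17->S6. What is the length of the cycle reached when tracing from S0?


Trace from S0 until a state repeats:
  S0 -> S8 -> S7 -> S16 -> S0
S0 first seen at step 0, revisited at step 4.
Cycle length = 4 - 0 = 4

4


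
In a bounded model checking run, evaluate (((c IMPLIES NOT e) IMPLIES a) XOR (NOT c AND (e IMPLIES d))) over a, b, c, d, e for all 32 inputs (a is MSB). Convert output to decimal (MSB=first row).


Formula: (((c IMPLIES NOT e) IMPLIES a) XOR (NOT c AND (e IMPLIES d))) over a, b, c, d, e (32 rows)
Evaluate each row (bits = a,b,c,d,e, MSB first):
  row 0 [00000]: (((0 IMPLIES NOT 0) IMPLIES 0) XOR (NOT 0 AND (0 IMPLIES 0))) -> 1
  row 1 [00001]: (((0 IMPLIES NOT 1) IMPLIES 0) XOR (NOT 0 AND (1 IMPLIES 0))) -> 0
  row 2 [00010]: (((0 IMPLIES NOT 0) IMPLIES 0) XOR (NOT 0 AND (0 IMPLIES 1))) -> 1
  row 3 [00011]: (((0 IMPLIES NOT 1) IMPLIES 0) XOR (NOT 0 AND (1 IMPLIES 1))) -> 1
  row 4 [00100]: (((1 IMPLIES NOT 0) IMPLIES 0) XOR (NOT 1 AND (0 IMPLIES 0))) -> 0
  row 5 [00101]: (((1 IMPLIES NOT 1) IMPLIES 0) XOR (NOT 1 AND (1 IMPLIES 0))) -> 1
  row 6 [00110]: (((1 IMPLIES NOT 0) IMPLIES 0) XOR (NOT 1 AND (0 IMPLIES 1))) -> 0
  row 7 [00111]: (((1 IMPLIES NOT 1) IMPLIES 0) XOR (NOT 1 AND (1 IMPLIES 1))) -> 1
  row 8 [01000]: (((0 IMPLIES NOT 0) IMPLIES 0) XOR (NOT 0 AND (0 IMPLIES 0))) -> 1
  row 9 [01001]: (((0 IMPLIES NOT 1) IMPLIES 0) XOR (NOT 0 AND (1 IMPLIES 0))) -> 0
  row 10 [01010]: (((0 IMPLIES NOT 0) IMPLIES 0) XOR (NOT 0 AND (0 IMPLIES 1))) -> 1
  row 11 [01011]: (((0 IMPLIES NOT 1) IMPLIES 0) XOR (NOT 0 AND (1 IMPLIES 1))) -> 1
  row 12 [01100]: (((1 IMPLIES NOT 0) IMPLIES 0) XOR (NOT 1 AND (0 IMPLIES 0))) -> 0
  row 13 [01101]: (((1 IMPLIES NOT 1) IMPLIES 0) XOR (NOT 1 AND (1 IMPLIES 0))) -> 1
  row 14 [01110]: (((1 IMPLIES NOT 0) IMPLIES 0) XOR (NOT 1 AND (0 IMPLIES 1))) -> 0
  row 15 [01111]: (((1 IMPLIES NOT 1) IMPLIES 0) XOR (NOT 1 AND (1 IMPLIES 1))) -> 1
  row 16 [10000]: (((0 IMPLIES NOT 0) IMPLIES 1) XOR (NOT 0 AND (0 IMPLIES 0))) -> 0
  row 17 [10001]: (((0 IMPLIES NOT 1) IMPLIES 1) XOR (NOT 0 AND (1 IMPLIES 0))) -> 1
  row 18 [10010]: (((0 IMPLIES NOT 0) IMPLIES 1) XOR (NOT 0 AND (0 IMPLIES 1))) -> 0
  row 19 [10011]: (((0 IMPLIES NOT 1) IMPLIES 1) XOR (NOT 0 AND (1 IMPLIES 1))) -> 0
  row 20 [10100]: (((1 IMPLIES NOT 0) IMPLIES 1) XOR (NOT 1 AND (0 IMPLIES 0))) -> 1
  row 21 [10101]: (((1 IMPLIES NOT 1) IMPLIES 1) XOR (NOT 1 AND (1 IMPLIES 0))) -> 1
  row 22 [10110]: (((1 IMPLIES NOT 0) IMPLIES 1) XOR (NOT 1 AND (0 IMPLIES 1))) -> 1
  row 23 [10111]: (((1 IMPLIES NOT 1) IMPLIES 1) XOR (NOT 1 AND (1 IMPLIES 1))) -> 1
  row 24 [11000]: (((0 IMPLIES NOT 0) IMPLIES 1) XOR (NOT 0 AND (0 IMPLIES 0))) -> 0
  row 25 [11001]: (((0 IMPLIES NOT 1) IMPLIES 1) XOR (NOT 0 AND (1 IMPLIES 0))) -> 1
  row 26 [11010]: (((0 IMPLIES NOT 0) IMPLIES 1) XOR (NOT 0 AND (0 IMPLIES 1))) -> 0
  row 27 [11011]: (((0 IMPLIES NOT 1) IMPLIES 1) XOR (NOT 0 AND (1 IMPLIES 1))) -> 0
  row 28 [11100]: (((1 IMPLIES NOT 0) IMPLIES 1) XOR (NOT 1 AND (0 IMPLIES 0))) -> 1
  row 29 [11101]: (((1 IMPLIES NOT 1) IMPLIES 1) XOR (NOT 1 AND (1 IMPLIES 0))) -> 1
  row 30 [11110]: (((1 IMPLIES NOT 0) IMPLIES 1) XOR (NOT 1 AND (0 IMPLIES 1))) -> 1
  row 31 [11111]: (((1 IMPLIES NOT 1) IMPLIES 1) XOR (NOT 1 AND (1 IMPLIES 1))) -> 1
Full result column, 4 rows per line (a,b,c fixed per line; d,e runs 00..11 left to right):
  rows 0-3 [a,b,c=000]: 1011  = hex B
  rows 4-7 [a,b,c=001]: 0101  = hex 5
  rows 8-11 [a,b,c=010]: 1011  = hex B
  rows 12-15 [a,b,c=011]: 0101  = hex 5
  rows 16-19 [a,b,c=100]: 0100  = hex 4
  rows 20-23 [a,b,c=101]: 1111  = hex F
  rows 24-27 [a,b,c=110]: 0100  = hex 4
  rows 28-31 [a,b,c=111]: 1111  = hex F
Output column (row 0 .. row 31) = 10110101101101010100111101001111
Output column grouped in 4s = 1011 0101 1011 0101 0100 1111 0100 1111 = 0xB5B54F4F
Convert to decimal digit by digit (value = value*16 + digit):
  B -> 11
  11*16 + 5 = 181
  181*16 + 11 (B) = 2907
  2907*16 + 5 = 46517
  46517*16 + 4 = 744276
  744276*16 + 15 (F) = 11908431
  11908431*16 + 4 = 190534900
  190534900*16 + 15 (F) = 3048558415
Decimal = 3048558415

3048558415


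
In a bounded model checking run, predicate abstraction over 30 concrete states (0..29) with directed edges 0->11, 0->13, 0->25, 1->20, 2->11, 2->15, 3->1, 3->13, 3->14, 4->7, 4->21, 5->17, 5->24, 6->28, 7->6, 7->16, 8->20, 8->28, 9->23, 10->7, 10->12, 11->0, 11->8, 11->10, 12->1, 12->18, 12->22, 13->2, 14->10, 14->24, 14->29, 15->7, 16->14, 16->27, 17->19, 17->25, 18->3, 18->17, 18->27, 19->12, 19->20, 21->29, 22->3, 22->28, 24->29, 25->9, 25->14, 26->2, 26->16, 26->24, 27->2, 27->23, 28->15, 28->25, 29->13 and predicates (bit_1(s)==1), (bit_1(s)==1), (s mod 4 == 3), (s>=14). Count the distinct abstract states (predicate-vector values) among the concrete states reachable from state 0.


BFS from 0:
Concrete reachable: {0, 1, 2, 3, 6, 7, 8, 9, 10, 11, 12, 13, 14, 15, 16, 17, 18, 19, 20, 22, 23, 24, 25, 27, 28, 29}
Abstract via predicates (bit_1(s)==1), (bit_1(s)==1), (s mod 4 == 3), (s>=14):
  (0,0,0,0) <- {0, 1, 8, 9, 12, 13}
  (0,0,0,1) <- {16, 17, 20, 24, 25, 28, 29}
  (1,1,0,0) <- {2, 6, 10}
  (1,1,0,1) <- {14, 18, 22}
  (1,1,1,0) <- {3, 7, 11}
  (1,1,1,1) <- {15, 19, 23, 27}
Distinct abstract states = 6

6


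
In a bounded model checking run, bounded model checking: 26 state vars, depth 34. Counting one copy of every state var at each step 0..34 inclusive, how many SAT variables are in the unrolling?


BMC unrolls to depth k, creating one copy of each state var for steps 0..k.
Step count = 34 + 1 = 35 (steps 0 through 34)
Vars per step = 26
Total = 26 * 35 = 910

910


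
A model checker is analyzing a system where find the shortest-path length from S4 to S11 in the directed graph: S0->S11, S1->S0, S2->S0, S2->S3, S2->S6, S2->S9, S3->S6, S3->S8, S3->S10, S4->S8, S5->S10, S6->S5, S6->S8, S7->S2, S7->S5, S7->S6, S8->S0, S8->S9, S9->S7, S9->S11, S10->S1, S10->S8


BFS layer-by-layer from S4:
  dist 0: {S4}
  dist 1: {S8}
  dist 2: {S0, S9}
  dist 3: {S7, S11}
  -> S11 reached at distance 3
Shortest path length = 3

3


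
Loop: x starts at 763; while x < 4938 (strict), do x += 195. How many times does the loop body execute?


Step 1: x goes from 763 toward 4938 by 195; the body runs while x<4938, so iterations = ceil((bound-start)/step)
Step 2: Distance=4175
Step 3: ceil(4175/195)=22

22


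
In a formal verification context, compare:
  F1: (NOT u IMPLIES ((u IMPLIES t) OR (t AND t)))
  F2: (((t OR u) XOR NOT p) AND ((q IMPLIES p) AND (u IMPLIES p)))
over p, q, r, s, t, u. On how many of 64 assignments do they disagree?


F1 = (NOT u IMPLIES ((u IMPLIES t) OR (t AND t)))
F2 = (((t OR u) XOR NOT p) AND ((q IMPLIES p) AND (u IMPLIES p)))
Evaluate both on each of 64 rows (bits = p,q,r,s,t,u):
  row 0 [000000]: F1=1 F2=1 -> 0
  row 1 [000001]: F1=1 F2=0 (differ) -> 1
  row 2 [000010]: F1=1 F2=0 (differ) -> 1
  row 3 [000011]: F1=1 F2=0 (differ) -> 1
  row 4 [000100]: F1=1 F2=1 -> 0
  (every remaining row is evaluated the same way; all 64 results are listed next)
Full result column, 8 rows per line (p,q,r fixed per line; s,t,u runs 000..111 left to right):
  rows 0-7 [p,q,r=000]: 01110111  (ones: 6)
  rows 8-15 [p,q,r=001]: 01110111  (ones: 6)
  rows 16-23 [p,q,r=010]: 11111111  (ones: 8)
  rows 24-31 [p,q,r=011]: 11111111  (ones: 8)
  rows 32-39 [p,q,r=100]: 10001000  (ones: 2)
  rows 40-47 [p,q,r=101]: 10001000  (ones: 2)
  rows 48-55 [p,q,r=110]: 10001000  (ones: 2)
  rows 56-63 [p,q,r=111]: 10001000  (ones: 2)
Disagreements = 6+6+8+8+2+2+2+2 = 36

36


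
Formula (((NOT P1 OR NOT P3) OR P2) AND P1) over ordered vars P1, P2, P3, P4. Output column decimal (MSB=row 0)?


Formula: (((NOT P1 OR NOT P3) OR P2) AND P1) over P1, P2, P3, P4 (16 rows)
Evaluate each row (bits = P1,P2,P3,P4, MSB first):
  row 0 [0000]: (((NOT 0 OR NOT 0) OR 0) AND 0) -> 0
  row 1 [0001]: (((NOT 0 OR NOT 0) OR 0) AND 0) -> 0
  row 2 [0010]: (((NOT 0 OR NOT 1) OR 0) AND 0) -> 0
  row 3 [0011]: (((NOT 0 OR NOT 1) OR 0) AND 0) -> 0
  row 4 [0100]: (((NOT 0 OR NOT 0) OR 1) AND 0) -> 0
  row 5 [0101]: (((NOT 0 OR NOT 0) OR 1) AND 0) -> 0
  row 6 [0110]: (((NOT 0 OR NOT 1) OR 1) AND 0) -> 0
  row 7 [0111]: (((NOT 0 OR NOT 1) OR 1) AND 0) -> 0
  row 8 [1000]: (((NOT 1 OR NOT 0) OR 0) AND 1) -> 1
  row 9 [1001]: (((NOT 1 OR NOT 0) OR 0) AND 1) -> 1
  row 10 [1010]: (((NOT 1 OR NOT 1) OR 0) AND 1) -> 0
  row 11 [1011]: (((NOT 1 OR NOT 1) OR 0) AND 1) -> 0
  row 12 [1100]: (((NOT 1 OR NOT 0) OR 1) AND 1) -> 1
  row 13 [1101]: (((NOT 1 OR NOT 0) OR 1) AND 1) -> 1
  row 14 [1110]: (((NOT 1 OR NOT 1) OR 1) AND 1) -> 1
  row 15 [1111]: (((NOT 1 OR NOT 1) OR 1) AND 1) -> 1
Full result column, 4 rows per line (P1,P2 fixed per line; P3,P4 runs 00..11 left to right):
  rows 0-3 [P1,P2=00]: 0000  = hex 0
  rows 4-7 [P1,P2=01]: 0000  = hex 0
  rows 8-11 [P1,P2=10]: 1100  = hex C
  rows 12-15 [P1,P2=11]: 1111  = hex F
Output column (row 0 .. row 15) = 0000000011001111
Output column grouped in 4s = 0000 0000 1100 1111 = 0x00CF
Convert to decimal digit by digit (value = value*16 + digit):
  0 -> 0
  0*16 + 0 = 0
  0*16 + 12 (C) = 12
  12*16 + 15 (F) = 207
Decimal = 207

207


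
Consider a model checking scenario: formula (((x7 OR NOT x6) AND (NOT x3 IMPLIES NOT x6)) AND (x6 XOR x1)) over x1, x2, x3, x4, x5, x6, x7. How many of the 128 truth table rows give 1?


Formula: (((x7 OR NOT x6) AND (NOT x3 IMPLIES NOT x6)) AND (x6 XOR x1)) over 7 vars (128 rows)
Evaluate each row (x1, x2, x3, x4, x5, x6, x7 as bits, MSB first):
  row 0 [0000000]: (((0 OR NOT 0) AND (NOT 0 IMPLIES NOT 0)) AND (0 XOR 0)) -> 0
  row 1 [0000001]: (((1 OR NOT 0) AND (NOT 0 IMPLIES NOT 0)) AND (0 XOR 0)) -> 0
  row 2 [0000010]: (((0 OR NOT 1) AND (NOT 0 IMPLIES NOT 1)) AND (1 XOR 0)) -> 0
  row 3 [0000011]: (((1 OR NOT 1) AND (NOT 0 IMPLIES NOT 1)) AND (1 XOR 0)) -> 0
  row 4 [0000100]: (((0 OR NOT 0) AND (NOT 0 IMPLIES NOT 0)) AND (0 XOR 0)) -> 0
  (every remaining row is evaluated the same way; all 128 results are listed next)
Full result column, 8 rows per line (x1,x2,x3,x4 fixed per line; x5,x6,x7 runs 000..111 left to right):
  rows 0-7 [x1,x2,x3,x4=0000]: 00000000  (ones: 0)
  rows 8-15 [x1,x2,x3,x4=0001]: 00000000  (ones: 0)
  rows 16-23 [x1,x2,x3,x4=0010]: 00010001  (ones: 2)
  rows 24-31 [x1,x2,x3,x4=0011]: 00010001  (ones: 2)
  rows 32-39 [x1,x2,x3,x4=0100]: 00000000  (ones: 0)
  rows 40-47 [x1,x2,x3,x4=0101]: 00000000  (ones: 0)
  rows 48-55 [x1,x2,x3,x4=0110]: 00010001  (ones: 2)
  rows 56-63 [x1,x2,x3,x4=0111]: 00010001  (ones: 2)
  rows 64-71 [x1,x2,x3,x4=1000]: 11001100  (ones: 4)
  rows 72-79 [x1,x2,x3,x4=1001]: 11001100  (ones: 4)
  rows 80-87 [x1,x2,x3,x4=1010]: 11001100  (ones: 4)
  rows 88-95 [x1,x2,x3,x4=1011]: 11001100  (ones: 4)
  rows 96-103 [x1,x2,x3,x4=1100]: 11001100  (ones: 4)
  rows 104-111 [x1,x2,x3,x4=1101]: 11001100  (ones: 4)
  rows 112-119 [x1,x2,x3,x4=1110]: 11001100  (ones: 4)
  rows 120-127 [x1,x2,x3,x4=1111]: 11001100  (ones: 4)
Count of 1-rows = 0+0+2+2+0+0+2+2+4+4+4+4+4+4+4+4 = 40

40


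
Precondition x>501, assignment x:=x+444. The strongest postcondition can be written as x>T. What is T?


Formula: sp(P, x:=E) = exists old_x. (x = E[old_x/x]) AND P[old_x/x] (old_x is the value of x before the assignment; eliminate old_x by solving x = E[old_x/x] for old_x)
Step 1: Precondition P: x>501, i.e. old_x > 501
Step 2: Assignment gives x = old_x + 444, so old_x = x - 444
Step 3: Substitute into P: x - 444 > 501
Step 4: Simplify: x > 501+444 = 945

945


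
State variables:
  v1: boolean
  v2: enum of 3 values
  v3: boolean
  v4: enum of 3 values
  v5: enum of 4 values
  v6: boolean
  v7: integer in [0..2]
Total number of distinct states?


State space = product of domain sizes of all variables.
Domain sizes:
  v1 (boolean): 2
  v2 (enum of 3 values): 3
  v3 (boolean): 2
  v4 (enum of 3 values): 3
  v5 (enum of 4 values): 4
  v6 (boolean): 2
  v7 (integer in [0..2]): 3
Product = 2 * 3 * 2 * 3 * 4 * 2 * 3 = 864

864


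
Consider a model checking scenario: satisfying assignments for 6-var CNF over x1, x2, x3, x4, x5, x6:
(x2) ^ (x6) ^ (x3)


CNF with 3 clauses over 6 vars (64 assignments).
An assignment satisfies CNF iff every clause has >=1 true literal.
Check each row (bits = x1,x2,x3,x4,x5,x6; clause T/F shown):
  row 0 [000000]: clauses=FFF -> 0
  row 1 [000001]: clauses=FTF -> 0
  row 2 [000010]: clauses=FFF -> 0
  row 3 [000011]: clauses=FTF -> 0
  row 4 [000100]: clauses=FFF -> 0
  (every remaining row is evaluated the same way; all 64 results are listed next)
Full result column, 8 rows per line (x1,x2,x3 fixed per line; x4,x5,x6 runs 000..111 left to right):
  rows 0-7 [x1,x2,x3=000]: 00000000  (ones: 0)
  rows 8-15 [x1,x2,x3=001]: 00000000  (ones: 0)
  rows 16-23 [x1,x2,x3=010]: 00000000  (ones: 0)
  rows 24-31 [x1,x2,x3=011]: 01010101  (ones: 4)
  rows 32-39 [x1,x2,x3=100]: 00000000  (ones: 0)
  rows 40-47 [x1,x2,x3=101]: 00000000  (ones: 0)
  rows 48-55 [x1,x2,x3=110]: 00000000  (ones: 0)
  rows 56-63 [x1,x2,x3=111]: 01010101  (ones: 4)
Satisfying assignments = 0+0+0+4+0+0+0+4 = 8

8


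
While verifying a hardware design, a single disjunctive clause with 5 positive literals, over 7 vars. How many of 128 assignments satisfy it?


Step 1: Total=2^7=128
Step 2: Unsat when all 5 false: 2^2=4
Step 3: Sat=128-4=124

124


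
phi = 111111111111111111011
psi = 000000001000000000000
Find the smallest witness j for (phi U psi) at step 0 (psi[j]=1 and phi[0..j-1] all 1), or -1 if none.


(phi U psi) at 0: need smallest j with psi[j]=1 and phi[i]=1 for all i in [0,j).
Scan from step 0:
  step 0: phi=1, psi=0 -> continue
  step 1: phi=1, psi=0 -> continue
  step 2: phi=1, psi=0 -> continue
  step 3: phi=1, psi=0 -> continue
  step 8: psi=1 and phi held for [0,8) -> witness found
Witness step = 8

8


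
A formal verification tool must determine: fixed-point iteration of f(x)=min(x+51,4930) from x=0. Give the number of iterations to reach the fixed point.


Step 1: x=0, cap=4930, increment=51
Step 2: x grows by 51 each step until capped at 4930; fixed point is x=4930
Step 3: iterations = ceil(4930/51) = 97

97


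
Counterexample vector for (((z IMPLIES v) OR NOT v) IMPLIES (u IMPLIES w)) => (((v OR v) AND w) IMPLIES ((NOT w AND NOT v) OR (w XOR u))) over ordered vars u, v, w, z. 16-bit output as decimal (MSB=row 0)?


F1 = (((z IMPLIES v) OR NOT v) IMPLIES (u IMPLIES w))
F2 = (((v OR v) AND w) IMPLIES ((NOT w AND NOT v) OR (w XOR u)))
Counterexample to F1=>F2 is where F1=1 and F2=0.
Evaluate each row (bits = u,v,w,z, MSB first):
  row 0 [0000]: F1=1 F2=1 -> F1&~F2 -> 0
  row 1 [0001]: F1=1 F2=1 -> F1&~F2 -> 0
  row 2 [0010]: F1=1 F2=1 -> F1&~F2 -> 0
  row 3 [0011]: F1=1 F2=1 -> F1&~F2 -> 0
  row 4 [0100]: F1=1 F2=1 -> F1&~F2 -> 0
  row 5 [0101]: F1=1 F2=1 -> F1&~F2 -> 0
  row 6 [0110]: F1=1 F2=1 -> F1&~F2 -> 0
  row 7 [0111]: F1=1 F2=1 -> F1&~F2 -> 0
  row 8 [1000]: F1=0 F2=1 -> F1&~F2 -> 0
  row 9 [1001]: F1=0 F2=1 -> F1&~F2 -> 0
  row 10 [1010]: F1=1 F2=1 -> F1&~F2 -> 0
  row 11 [1011]: F1=1 F2=1 -> F1&~F2 -> 0
  row 12 [1100]: F1=0 F2=1 -> F1&~F2 -> 0
  row 13 [1101]: F1=0 F2=1 -> F1&~F2 -> 0
  row 14 [1110]: F1=1 F2=0 -> F1&~F2 -> 1
  row 15 [1111]: F1=1 F2=0 -> F1&~F2 -> 1
Full result column, 4 rows per line (u,v fixed per line; w,z runs 00..11 left to right):
  rows 0-3 [u,v=00]: 0000  = hex 0
  rows 4-7 [u,v=01]: 0000  = hex 0
  rows 8-11 [u,v=10]: 0000  = hex 0
  rows 12-15 [u,v=11]: 0011  = hex 3
Counterexample vector (row 0 .. row 15) = 0000000000000011
Output column grouped in 4s = 0000 0000 0000 0011 = 0x0003
Convert to decimal digit by digit (value = value*16 + digit):
  0 -> 0
  0*16 + 0 = 0
  0*16 + 0 = 0
  0*16 + 3 = 3
Decimal = 3

3


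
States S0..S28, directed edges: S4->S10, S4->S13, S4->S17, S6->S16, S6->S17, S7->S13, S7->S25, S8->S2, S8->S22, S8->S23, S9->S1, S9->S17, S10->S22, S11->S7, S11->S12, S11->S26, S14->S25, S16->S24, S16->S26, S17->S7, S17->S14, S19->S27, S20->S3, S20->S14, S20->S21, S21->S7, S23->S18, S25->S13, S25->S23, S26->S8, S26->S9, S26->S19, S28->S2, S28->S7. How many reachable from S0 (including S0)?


BFS from S0:
  layer 0: {S0}
Reachable set: {S0}
Count = 1

1


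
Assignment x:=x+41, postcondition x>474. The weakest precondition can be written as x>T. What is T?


Formula: wp(x:=E, P) = P[E/x] (substitute E for x in postcondition)
Step 1: Postcondition: x>474
Step 2: Substitute x+41 for x: x+41>474
Step 3: Solve for x: x > 474-41 = 433

433


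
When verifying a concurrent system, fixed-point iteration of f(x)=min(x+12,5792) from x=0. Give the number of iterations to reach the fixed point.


Step 1: x=0, cap=5792, increment=12
Step 2: x grows by 12 each step until capped at 5792; fixed point is x=5792
Step 3: iterations = ceil(5792/12) = 483

483


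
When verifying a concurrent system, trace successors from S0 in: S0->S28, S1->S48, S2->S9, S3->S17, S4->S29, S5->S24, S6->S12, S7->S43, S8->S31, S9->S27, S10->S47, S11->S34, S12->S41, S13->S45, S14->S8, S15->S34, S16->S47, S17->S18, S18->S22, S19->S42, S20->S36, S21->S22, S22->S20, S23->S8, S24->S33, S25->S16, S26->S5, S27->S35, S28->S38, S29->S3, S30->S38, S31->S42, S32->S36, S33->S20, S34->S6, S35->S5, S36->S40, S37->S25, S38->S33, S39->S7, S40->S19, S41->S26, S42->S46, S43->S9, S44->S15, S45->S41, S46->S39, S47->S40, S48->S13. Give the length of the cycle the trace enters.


Trace from S0 until a state repeats:
  S0 -> S28 -> S38 -> S33 -> S20 -> S36 -> S40 -> S19 -> S42 -> S46 -> S39 -> S7 -> S43 -> S9 -> S27 -> S35 -> S5 -> S24 -> S33
S33 first seen at step 3, revisited at step 18.
Cycle length = 18 - 3 = 15

15


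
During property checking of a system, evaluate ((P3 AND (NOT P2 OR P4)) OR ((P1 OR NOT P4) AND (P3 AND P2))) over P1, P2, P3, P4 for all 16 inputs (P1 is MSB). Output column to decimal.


Formula: ((P3 AND (NOT P2 OR P4)) OR ((P1 OR NOT P4) AND (P3 AND P2))) over P1, P2, P3, P4 (16 rows)
Evaluate each row (bits = P1,P2,P3,P4, MSB first):
  row 0 [0000]: ((0 AND (NOT 0 OR 0)) OR ((0 OR NOT 0) AND (0 AND 0))) -> 0
  row 1 [0001]: ((0 AND (NOT 0 OR 1)) OR ((0 OR NOT 1) AND (0 AND 0))) -> 0
  row 2 [0010]: ((1 AND (NOT 0 OR 0)) OR ((0 OR NOT 0) AND (1 AND 0))) -> 1
  row 3 [0011]: ((1 AND (NOT 0 OR 1)) OR ((0 OR NOT 1) AND (1 AND 0))) -> 1
  row 4 [0100]: ((0 AND (NOT 1 OR 0)) OR ((0 OR NOT 0) AND (0 AND 1))) -> 0
  row 5 [0101]: ((0 AND (NOT 1 OR 1)) OR ((0 OR NOT 1) AND (0 AND 1))) -> 0
  row 6 [0110]: ((1 AND (NOT 1 OR 0)) OR ((0 OR NOT 0) AND (1 AND 1))) -> 1
  row 7 [0111]: ((1 AND (NOT 1 OR 1)) OR ((0 OR NOT 1) AND (1 AND 1))) -> 1
  row 8 [1000]: ((0 AND (NOT 0 OR 0)) OR ((1 OR NOT 0) AND (0 AND 0))) -> 0
  row 9 [1001]: ((0 AND (NOT 0 OR 1)) OR ((1 OR NOT 1) AND (0 AND 0))) -> 0
  row 10 [1010]: ((1 AND (NOT 0 OR 0)) OR ((1 OR NOT 0) AND (1 AND 0))) -> 1
  row 11 [1011]: ((1 AND (NOT 0 OR 1)) OR ((1 OR NOT 1) AND (1 AND 0))) -> 1
  row 12 [1100]: ((0 AND (NOT 1 OR 0)) OR ((1 OR NOT 0) AND (0 AND 1))) -> 0
  row 13 [1101]: ((0 AND (NOT 1 OR 1)) OR ((1 OR NOT 1) AND (0 AND 1))) -> 0
  row 14 [1110]: ((1 AND (NOT 1 OR 0)) OR ((1 OR NOT 0) AND (1 AND 1))) -> 1
  row 15 [1111]: ((1 AND (NOT 1 OR 1)) OR ((1 OR NOT 1) AND (1 AND 1))) -> 1
Full result column, 4 rows per line (P1,P2 fixed per line; P3,P4 runs 00..11 left to right):
  rows 0-3 [P1,P2=00]: 0011  = hex 3
  rows 4-7 [P1,P2=01]: 0011  = hex 3
  rows 8-11 [P1,P2=10]: 0011  = hex 3
  rows 12-15 [P1,P2=11]: 0011  = hex 3
Output column (row 0 .. row 15) = 0011001100110011
Output column grouped in 4s = 0011 0011 0011 0011 = 0x3333
Convert to decimal digit by digit (value = value*16 + digit):
  3 -> 3
  3*16 + 3 = 51
  51*16 + 3 = 819
  819*16 + 3 = 13107
Decimal = 13107

13107


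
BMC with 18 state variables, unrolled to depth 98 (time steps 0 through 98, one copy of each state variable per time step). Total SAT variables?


BMC unrolls to depth k, creating one copy of each state var for steps 0..k.
Step count = 98 + 1 = 99 (steps 0 through 98)
Vars per step = 18
Total = 18 * 99 = 1782

1782


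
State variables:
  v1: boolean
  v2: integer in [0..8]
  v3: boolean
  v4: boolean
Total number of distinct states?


State space = product of domain sizes of all variables.
Domain sizes:
  v1 (boolean): 2
  v2 (integer in [0..8]): 9
  v3 (boolean): 2
  v4 (boolean): 2
Product = 2 * 9 * 2 * 2 = 72

72


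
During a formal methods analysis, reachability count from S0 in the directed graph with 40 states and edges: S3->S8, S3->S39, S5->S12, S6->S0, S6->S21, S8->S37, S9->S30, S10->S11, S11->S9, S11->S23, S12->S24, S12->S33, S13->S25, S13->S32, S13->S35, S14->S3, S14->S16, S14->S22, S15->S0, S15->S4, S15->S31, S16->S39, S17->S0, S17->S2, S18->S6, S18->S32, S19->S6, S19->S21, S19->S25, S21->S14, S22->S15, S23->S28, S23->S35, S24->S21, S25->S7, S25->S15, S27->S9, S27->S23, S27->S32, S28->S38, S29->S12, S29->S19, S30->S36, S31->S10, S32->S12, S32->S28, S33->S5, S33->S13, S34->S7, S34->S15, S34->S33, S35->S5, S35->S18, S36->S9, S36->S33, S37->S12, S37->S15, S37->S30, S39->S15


BFS from S0:
  layer 0: {S0}
Reachable set: {S0}
Count = 1

1


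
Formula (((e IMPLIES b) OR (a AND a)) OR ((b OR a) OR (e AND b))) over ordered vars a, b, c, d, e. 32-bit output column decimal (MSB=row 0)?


Formula: (((e IMPLIES b) OR (a AND a)) OR ((b OR a) OR (e AND b))) over a, b, c, d, e (32 rows)
Evaluate each row (bits = a,b,c,d,e, MSB first):
  row 0 [00000]: (((0 IMPLIES 0) OR (0 AND 0)) OR ((0 OR 0) OR (0 AND 0))) -> 1
  row 1 [00001]: (((1 IMPLIES 0) OR (0 AND 0)) OR ((0 OR 0) OR (1 AND 0))) -> 0
  row 2 [00010]: (((0 IMPLIES 0) OR (0 AND 0)) OR ((0 OR 0) OR (0 AND 0))) -> 1
  row 3 [00011]: (((1 IMPLIES 0) OR (0 AND 0)) OR ((0 OR 0) OR (1 AND 0))) -> 0
  row 4 [00100]: (((0 IMPLIES 0) OR (0 AND 0)) OR ((0 OR 0) OR (0 AND 0))) -> 1
  row 5 [00101]: (((1 IMPLIES 0) OR (0 AND 0)) OR ((0 OR 0) OR (1 AND 0))) -> 0
  row 6 [00110]: (((0 IMPLIES 0) OR (0 AND 0)) OR ((0 OR 0) OR (0 AND 0))) -> 1
  row 7 [00111]: (((1 IMPLIES 0) OR (0 AND 0)) OR ((0 OR 0) OR (1 AND 0))) -> 0
  row 8 [01000]: (((0 IMPLIES 1) OR (0 AND 0)) OR ((1 OR 0) OR (0 AND 1))) -> 1
  row 9 [01001]: (((1 IMPLIES 1) OR (0 AND 0)) OR ((1 OR 0) OR (1 AND 1))) -> 1
  row 10 [01010]: (((0 IMPLIES 1) OR (0 AND 0)) OR ((1 OR 0) OR (0 AND 1))) -> 1
  row 11 [01011]: (((1 IMPLIES 1) OR (0 AND 0)) OR ((1 OR 0) OR (1 AND 1))) -> 1
  row 12 [01100]: (((0 IMPLIES 1) OR (0 AND 0)) OR ((1 OR 0) OR (0 AND 1))) -> 1
  row 13 [01101]: (((1 IMPLIES 1) OR (0 AND 0)) OR ((1 OR 0) OR (1 AND 1))) -> 1
  row 14 [01110]: (((0 IMPLIES 1) OR (0 AND 0)) OR ((1 OR 0) OR (0 AND 1))) -> 1
  row 15 [01111]: (((1 IMPLIES 1) OR (0 AND 0)) OR ((1 OR 0) OR (1 AND 1))) -> 1
  row 16 [10000]: (((0 IMPLIES 0) OR (1 AND 1)) OR ((0 OR 1) OR (0 AND 0))) -> 1
  row 17 [10001]: (((1 IMPLIES 0) OR (1 AND 1)) OR ((0 OR 1) OR (1 AND 0))) -> 1
  row 18 [10010]: (((0 IMPLIES 0) OR (1 AND 1)) OR ((0 OR 1) OR (0 AND 0))) -> 1
  row 19 [10011]: (((1 IMPLIES 0) OR (1 AND 1)) OR ((0 OR 1) OR (1 AND 0))) -> 1
  row 20 [10100]: (((0 IMPLIES 0) OR (1 AND 1)) OR ((0 OR 1) OR (0 AND 0))) -> 1
  row 21 [10101]: (((1 IMPLIES 0) OR (1 AND 1)) OR ((0 OR 1) OR (1 AND 0))) -> 1
  row 22 [10110]: (((0 IMPLIES 0) OR (1 AND 1)) OR ((0 OR 1) OR (0 AND 0))) -> 1
  row 23 [10111]: (((1 IMPLIES 0) OR (1 AND 1)) OR ((0 OR 1) OR (1 AND 0))) -> 1
  row 24 [11000]: (((0 IMPLIES 1) OR (1 AND 1)) OR ((1 OR 1) OR (0 AND 1))) -> 1
  row 25 [11001]: (((1 IMPLIES 1) OR (1 AND 1)) OR ((1 OR 1) OR (1 AND 1))) -> 1
  row 26 [11010]: (((0 IMPLIES 1) OR (1 AND 1)) OR ((1 OR 1) OR (0 AND 1))) -> 1
  row 27 [11011]: (((1 IMPLIES 1) OR (1 AND 1)) OR ((1 OR 1) OR (1 AND 1))) -> 1
  row 28 [11100]: (((0 IMPLIES 1) OR (1 AND 1)) OR ((1 OR 1) OR (0 AND 1))) -> 1
  row 29 [11101]: (((1 IMPLIES 1) OR (1 AND 1)) OR ((1 OR 1) OR (1 AND 1))) -> 1
  row 30 [11110]: (((0 IMPLIES 1) OR (1 AND 1)) OR ((1 OR 1) OR (0 AND 1))) -> 1
  row 31 [11111]: (((1 IMPLIES 1) OR (1 AND 1)) OR ((1 OR 1) OR (1 AND 1))) -> 1
Full result column, 4 rows per line (a,b,c fixed per line; d,e runs 00..11 left to right):
  rows 0-3 [a,b,c=000]: 1010  = hex A
  rows 4-7 [a,b,c=001]: 1010  = hex A
  rows 8-11 [a,b,c=010]: 1111  = hex F
  rows 12-15 [a,b,c=011]: 1111  = hex F
  rows 16-19 [a,b,c=100]: 1111  = hex F
  rows 20-23 [a,b,c=101]: 1111  = hex F
  rows 24-27 [a,b,c=110]: 1111  = hex F
  rows 28-31 [a,b,c=111]: 1111  = hex F
Output column (row 0 .. row 31) = 10101010111111111111111111111111
Output column grouped in 4s = 1010 1010 1111 1111 1111 1111 1111 1111 = 0xAAFFFFFF
Convert to decimal digit by digit (value = value*16 + digit):
  A -> 10
  10*16 + 10 (A) = 170
  170*16 + 15 (F) = 2735
  2735*16 + 15 (F) = 43775
  43775*16 + 15 (F) = 700415
  700415*16 + 15 (F) = 11206655
  11206655*16 + 15 (F) = 179306495
  179306495*16 + 15 (F) = 2868903935
Decimal = 2868903935

2868903935


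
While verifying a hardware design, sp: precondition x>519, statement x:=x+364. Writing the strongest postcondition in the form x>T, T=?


Formula: sp(P, x:=E) = exists old_x. (x = E[old_x/x]) AND P[old_x/x] (old_x is the value of x before the assignment; eliminate old_x by solving x = E[old_x/x] for old_x)
Step 1: Precondition P: x>519, i.e. old_x > 519
Step 2: Assignment gives x = old_x + 364, so old_x = x - 364
Step 3: Substitute into P: x - 364 > 519
Step 4: Simplify: x > 519+364 = 883

883


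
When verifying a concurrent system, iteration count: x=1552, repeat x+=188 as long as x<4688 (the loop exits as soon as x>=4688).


Step 1: x goes from 1552 toward 4688 by 188; the body runs while x<4688, so iterations = ceil((bound-start)/step)
Step 2: Distance=3136
Step 3: ceil(3136/188)=17

17


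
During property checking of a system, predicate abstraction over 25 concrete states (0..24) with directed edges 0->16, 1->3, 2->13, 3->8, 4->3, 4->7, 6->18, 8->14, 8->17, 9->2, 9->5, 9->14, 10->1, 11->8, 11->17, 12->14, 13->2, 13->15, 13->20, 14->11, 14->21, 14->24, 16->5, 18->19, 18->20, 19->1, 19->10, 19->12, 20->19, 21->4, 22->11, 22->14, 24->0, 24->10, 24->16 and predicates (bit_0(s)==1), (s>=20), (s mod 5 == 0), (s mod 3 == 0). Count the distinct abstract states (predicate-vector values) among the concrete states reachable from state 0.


BFS from 0:
Concrete reachable: {0, 5, 16}
Abstract via predicates (bit_0(s)==1), (s>=20), (s mod 5 == 0), (s mod 3 == 0):
  (0,0,0,0) <- {16}
  (0,0,1,1) <- {0}
  (1,0,1,0) <- {5}
Distinct abstract states = 3

3


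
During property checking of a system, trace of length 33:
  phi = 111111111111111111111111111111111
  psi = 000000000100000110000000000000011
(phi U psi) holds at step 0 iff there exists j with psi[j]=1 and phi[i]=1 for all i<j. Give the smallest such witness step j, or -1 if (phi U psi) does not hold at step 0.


(phi U psi) at 0: need smallest j with psi[j]=1 and phi[i]=1 for all i in [0,j).
Scan from step 0:
  step 0: phi=1, psi=0 -> continue
  step 1: phi=1, psi=0 -> continue
  step 2: phi=1, psi=0 -> continue
  step 3: phi=1, psi=0 -> continue
  step 9: psi=1 and phi held for [0,9) -> witness found
Witness step = 9

9


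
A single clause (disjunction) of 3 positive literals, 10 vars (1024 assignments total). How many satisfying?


Step 1: Total=2^10=1024
Step 2: Unsat when all 3 false: 2^7=128
Step 3: Sat=1024-128=896

896


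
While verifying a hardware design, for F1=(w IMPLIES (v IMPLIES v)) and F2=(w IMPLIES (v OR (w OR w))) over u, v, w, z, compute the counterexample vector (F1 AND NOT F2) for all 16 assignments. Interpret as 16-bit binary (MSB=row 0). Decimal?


F1 = (w IMPLIES (v IMPLIES v))
F2 = (w IMPLIES (v OR (w OR w)))
Counterexample to F1=>F2 is where F1=1 and F2=0.
Evaluate each row (bits = u,v,w,z, MSB first):
  row 0 [0000]: F1=1 F2=1 -> F1&~F2 -> 0
  row 1 [0001]: F1=1 F2=1 -> F1&~F2 -> 0
  row 2 [0010]: F1=1 F2=1 -> F1&~F2 -> 0
  row 3 [0011]: F1=1 F2=1 -> F1&~F2 -> 0
  row 4 [0100]: F1=1 F2=1 -> F1&~F2 -> 0
  row 5 [0101]: F1=1 F2=1 -> F1&~F2 -> 0
  row 6 [0110]: F1=1 F2=1 -> F1&~F2 -> 0
  row 7 [0111]: F1=1 F2=1 -> F1&~F2 -> 0
  row 8 [1000]: F1=1 F2=1 -> F1&~F2 -> 0
  row 9 [1001]: F1=1 F2=1 -> F1&~F2 -> 0
  row 10 [1010]: F1=1 F2=1 -> F1&~F2 -> 0
  row 11 [1011]: F1=1 F2=1 -> F1&~F2 -> 0
  row 12 [1100]: F1=1 F2=1 -> F1&~F2 -> 0
  row 13 [1101]: F1=1 F2=1 -> F1&~F2 -> 0
  row 14 [1110]: F1=1 F2=1 -> F1&~F2 -> 0
  row 15 [1111]: F1=1 F2=1 -> F1&~F2 -> 0
Full result column, 4 rows per line (u,v fixed per line; w,z runs 00..11 left to right):
  rows 0-3 [u,v=00]: 0000  = hex 0
  rows 4-7 [u,v=01]: 0000  = hex 0
  rows 8-11 [u,v=10]: 0000  = hex 0
  rows 12-15 [u,v=11]: 0000  = hex 0
Counterexample vector (row 0 .. row 15) = 0000000000000000
Output column grouped in 4s = 0000 0000 0000 0000 = 0x0000
Convert to decimal digit by digit (value = value*16 + digit):
  0 -> 0
  0*16 + 0 = 0
  0*16 + 0 = 0
  0*16 + 0 = 0
Decimal = 0

0


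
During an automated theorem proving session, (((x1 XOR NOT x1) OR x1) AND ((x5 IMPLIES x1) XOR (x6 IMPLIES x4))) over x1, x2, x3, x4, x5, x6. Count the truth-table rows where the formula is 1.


Formula: (((x1 XOR NOT x1) OR x1) AND ((x5 IMPLIES x1) XOR (x6 IMPLIES x4))) over 6 vars (64 rows)
Evaluate each row (x1, x2, x3, x4, x5, x6 as bits, MSB first):
  row 0 [000000]: (((0 XOR NOT 0) OR 0) AND ((0 IMPLIES 0) XOR (0 IMPLIES 0))) -> 0
  row 1 [000001]: (((0 XOR NOT 0) OR 0) AND ((0 IMPLIES 0) XOR (1 IMPLIES 0))) -> 1
  row 2 [000010]: (((0 XOR NOT 0) OR 0) AND ((1 IMPLIES 0) XOR (0 IMPLIES 0))) -> 1
  row 3 [000011]: (((0 XOR NOT 0) OR 0) AND ((1 IMPLIES 0) XOR (1 IMPLIES 0))) -> 0
  row 4 [000100]: (((0 XOR NOT 0) OR 0) AND ((0 IMPLIES 0) XOR (0 IMPLIES 1))) -> 0
  (every remaining row is evaluated the same way; all 64 results are listed next)
Full result column, 8 rows per line (x1,x2,x3 fixed per line; x4,x5,x6 runs 000..111 left to right):
  rows 0-7 [x1,x2,x3=000]: 01100011  (ones: 4)
  rows 8-15 [x1,x2,x3=001]: 01100011  (ones: 4)
  rows 16-23 [x1,x2,x3=010]: 01100011  (ones: 4)
  rows 24-31 [x1,x2,x3=011]: 01100011  (ones: 4)
  rows 32-39 [x1,x2,x3=100]: 01010000  (ones: 2)
  rows 40-47 [x1,x2,x3=101]: 01010000  (ones: 2)
  rows 48-55 [x1,x2,x3=110]: 01010000  (ones: 2)
  rows 56-63 [x1,x2,x3=111]: 01010000  (ones: 2)
Count of 1-rows = 4+4+4+4+2+2+2+2 = 24

24


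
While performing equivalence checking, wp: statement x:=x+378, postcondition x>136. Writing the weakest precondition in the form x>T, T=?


Formula: wp(x:=E, P) = P[E/x] (substitute E for x in postcondition)
Step 1: Postcondition: x>136
Step 2: Substitute x+378 for x: x+378>136
Step 3: Solve for x: x > 136-378 = -242

-242


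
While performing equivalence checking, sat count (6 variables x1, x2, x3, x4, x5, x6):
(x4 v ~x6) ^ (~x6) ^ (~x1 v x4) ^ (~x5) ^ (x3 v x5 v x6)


CNF with 5 clauses over 6 vars (64 assignments).
An assignment satisfies CNF iff every clause has >=1 true literal.
Check each row (bits = x1,x2,x3,x4,x5,x6; clause T/F shown):
  row 0 [000000]: clauses=TTTTF -> 0
  row 1 [000001]: clauses=FFTTT -> 0
  row 2 [000010]: clauses=TTTFT -> 0
  row 3 [000011]: clauses=FFTFT -> 0
  row 4 [000100]: clauses=TTTTF -> 0
  (every remaining row is evaluated the same way; all 64 results are listed next)
Full result column, 8 rows per line (x1,x2,x3 fixed per line; x4,x5,x6 runs 000..111 left to right):
  rows 0-7 [x1,x2,x3=000]: 00000000  (ones: 0)
  rows 8-15 [x1,x2,x3=001]: 10001000  (ones: 2)
  rows 16-23 [x1,x2,x3=010]: 00000000  (ones: 0)
  rows 24-31 [x1,x2,x3=011]: 10001000  (ones: 2)
  rows 32-39 [x1,x2,x3=100]: 00000000  (ones: 0)
  rows 40-47 [x1,x2,x3=101]: 00001000  (ones: 1)
  rows 48-55 [x1,x2,x3=110]: 00000000  (ones: 0)
  rows 56-63 [x1,x2,x3=111]: 00001000  (ones: 1)
Satisfying assignments = 0+2+0+2+0+1+0+1 = 6

6


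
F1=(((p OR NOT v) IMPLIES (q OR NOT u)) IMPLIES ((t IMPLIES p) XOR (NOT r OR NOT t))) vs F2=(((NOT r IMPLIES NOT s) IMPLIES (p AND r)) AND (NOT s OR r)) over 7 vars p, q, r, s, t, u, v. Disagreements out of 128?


F1 = (((p OR NOT v) IMPLIES (q OR NOT u)) IMPLIES ((t IMPLIES p) XOR (NOT r OR NOT t)))
F2 = (((NOT r IMPLIES NOT s) IMPLIES (p AND r)) AND (NOT s OR r))
Evaluate both on each of 128 rows (bits = p,q,r,s,t,u,v):
  row 0 [0000000]: F1=0 F2=0 -> 0
  row 1 [0000001]: F1=0 F2=0 -> 0
  row 2 [0000010]: F1=1 F2=0 (differ) -> 1
  row 3 [0000011]: F1=0 F2=0 -> 0
  row 4 [0000100]: F1=1 F2=0 (differ) -> 1
  (every remaining row is evaluated the same way; all 128 results are listed next)
Full result column, 8 rows per line (p,q,r,s fixed per line; t,u,v runs 000..111 left to right):
  rows 0-7 [p,q,r,s=0000]: 00101111  (ones: 5)
  rows 8-15 [p,q,r,s=0001]: 00101111  (ones: 5)
  rows 16-23 [p,q,r,s=0010]: 00100010  (ones: 2)
  rows 24-31 [p,q,r,s=0011]: 00100010  (ones: 2)
  rows 32-39 [p,q,r,s=0100]: 00001111  (ones: 4)
  rows 40-47 [p,q,r,s=0101]: 00001111  (ones: 4)
  rows 48-55 [p,q,r,s=0110]: 00000000  (ones: 0)
  rows 56-63 [p,q,r,s=0111]: 00000000  (ones: 0)
  rows 64-71 [p,q,r,s=1000]: 00110011  (ones: 4)
  rows 72-79 [p,q,r,s=1001]: 00110011  (ones: 4)
  rows 80-87 [p,q,r,s=1010]: 11000000  (ones: 2)
  rows 88-95 [p,q,r,s=1011]: 11000000  (ones: 2)
  rows 96-103 [p,q,r,s=1100]: 00000000  (ones: 0)
  rows 104-111 [p,q,r,s=1101]: 00000000  (ones: 0)
  rows 112-119 [p,q,r,s=1110]: 11110000  (ones: 4)
  rows 120-127 [p,q,r,s=1111]: 11110000  (ones: 4)
Disagreements = 5+5+2+2+4+4+0+0+4+4+2+2+0+0+4+4 = 42

42


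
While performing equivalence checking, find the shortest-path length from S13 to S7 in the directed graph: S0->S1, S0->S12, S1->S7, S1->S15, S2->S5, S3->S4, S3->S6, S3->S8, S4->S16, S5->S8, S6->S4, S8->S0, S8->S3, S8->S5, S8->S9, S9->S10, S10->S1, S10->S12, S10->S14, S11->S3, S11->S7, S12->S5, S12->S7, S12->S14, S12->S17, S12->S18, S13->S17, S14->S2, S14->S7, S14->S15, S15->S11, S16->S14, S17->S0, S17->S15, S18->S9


BFS layer-by-layer from S13:
  dist 0: {S13}
  dist 1: {S17}
  dist 2: {S0, S15}
  dist 3: {S1, S11, S12}
  dist 4: {S3, S5, S7, S14, S18}
  -> S7 reached at distance 4
Shortest path length = 4

4


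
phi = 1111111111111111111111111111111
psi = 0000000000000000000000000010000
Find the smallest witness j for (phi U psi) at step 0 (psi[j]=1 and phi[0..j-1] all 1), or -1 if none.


(phi U psi) at 0: need smallest j with psi[j]=1 and phi[i]=1 for all i in [0,j).
Scan from step 0:
  step 0: phi=1, psi=0 -> continue
  step 1: phi=1, psi=0 -> continue
  step 2: phi=1, psi=0 -> continue
  step 3: phi=1, psi=0 -> continue
  step 26: psi=1 and phi held for [0,26) -> witness found
Witness step = 26

26


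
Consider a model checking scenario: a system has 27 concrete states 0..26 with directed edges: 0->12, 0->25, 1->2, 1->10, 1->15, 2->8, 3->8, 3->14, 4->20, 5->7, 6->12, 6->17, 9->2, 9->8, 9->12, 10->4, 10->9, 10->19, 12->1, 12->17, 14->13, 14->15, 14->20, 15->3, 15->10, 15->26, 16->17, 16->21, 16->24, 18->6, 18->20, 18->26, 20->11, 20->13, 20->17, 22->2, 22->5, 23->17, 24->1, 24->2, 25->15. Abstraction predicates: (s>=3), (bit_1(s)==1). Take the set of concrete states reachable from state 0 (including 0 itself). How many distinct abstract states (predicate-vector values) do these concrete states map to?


BFS from 0:
Concrete reachable: {0, 1, 2, 3, 4, 8, 9, 10, 11, 12, 13, 14, 15, 17, 19, 20, 25, 26}
Abstract via predicates (s>=3), (bit_1(s)==1):
  (0,0) <- {0, 1}
  (0,1) <- {2}
  (1,0) <- {4, 8, 9, 12, 13, 17, 20, 25}
  (1,1) <- {3, 10, 11, 14, 15, 19, 26}
Distinct abstract states = 4

4


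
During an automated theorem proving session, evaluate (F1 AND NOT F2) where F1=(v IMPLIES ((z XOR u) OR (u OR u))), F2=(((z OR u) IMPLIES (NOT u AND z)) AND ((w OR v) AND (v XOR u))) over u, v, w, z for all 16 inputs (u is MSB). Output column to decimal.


F1 = (v IMPLIES ((z XOR u) OR (u OR u)))
F2 = (((z OR u) IMPLIES (NOT u AND z)) AND ((w OR v) AND (v XOR u)))
Counterexample to F1=>F2 is where F1=1 and F2=0.
Evaluate each row (bits = u,v,w,z, MSB first):
  row 0 [0000]: F1=1 F2=0 -> F1&~F2 -> 1
  row 1 [0001]: F1=1 F2=0 -> F1&~F2 -> 1
  row 2 [0010]: F1=1 F2=0 -> F1&~F2 -> 1
  row 3 [0011]: F1=1 F2=0 -> F1&~F2 -> 1
  row 4 [0100]: F1=0 F2=1 -> F1&~F2 -> 0
  row 5 [0101]: F1=1 F2=1 -> F1&~F2 -> 0
  row 6 [0110]: F1=0 F2=1 -> F1&~F2 -> 0
  row 7 [0111]: F1=1 F2=1 -> F1&~F2 -> 0
  row 8 [1000]: F1=1 F2=0 -> F1&~F2 -> 1
  row 9 [1001]: F1=1 F2=0 -> F1&~F2 -> 1
  row 10 [1010]: F1=1 F2=0 -> F1&~F2 -> 1
  row 11 [1011]: F1=1 F2=0 -> F1&~F2 -> 1
  row 12 [1100]: F1=1 F2=0 -> F1&~F2 -> 1
  row 13 [1101]: F1=1 F2=0 -> F1&~F2 -> 1
  row 14 [1110]: F1=1 F2=0 -> F1&~F2 -> 1
  row 15 [1111]: F1=1 F2=0 -> F1&~F2 -> 1
Full result column, 4 rows per line (u,v fixed per line; w,z runs 00..11 left to right):
  rows 0-3 [u,v=00]: 1111  = hex F
  rows 4-7 [u,v=01]: 0000  = hex 0
  rows 8-11 [u,v=10]: 1111  = hex F
  rows 12-15 [u,v=11]: 1111  = hex F
Counterexample vector (row 0 .. row 15) = 1111000011111111
Output column grouped in 4s = 1111 0000 1111 1111 = 0xF0FF
Convert to decimal digit by digit (value = value*16 + digit):
  F -> 15
  15*16 + 0 = 240
  240*16 + 15 (F) = 3855
  3855*16 + 15 (F) = 61695
Decimal = 61695

61695


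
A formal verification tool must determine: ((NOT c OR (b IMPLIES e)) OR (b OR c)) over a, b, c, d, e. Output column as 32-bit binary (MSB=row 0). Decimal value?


Formula: ((NOT c OR (b IMPLIES e)) OR (b OR c)) over a, b, c, d, e (32 rows)
Evaluate each row (bits = a,b,c,d,e, MSB first):
  row 0 [00000]: ((NOT 0 OR (0 IMPLIES 0)) OR (0 OR 0)) -> 1
  row 1 [00001]: ((NOT 0 OR (0 IMPLIES 1)) OR (0 OR 0)) -> 1
  row 2 [00010]: ((NOT 0 OR (0 IMPLIES 0)) OR (0 OR 0)) -> 1
  row 3 [00011]: ((NOT 0 OR (0 IMPLIES 1)) OR (0 OR 0)) -> 1
  row 4 [00100]: ((NOT 1 OR (0 IMPLIES 0)) OR (0 OR 1)) -> 1
  row 5 [00101]: ((NOT 1 OR (0 IMPLIES 1)) OR (0 OR 1)) -> 1
  row 6 [00110]: ((NOT 1 OR (0 IMPLIES 0)) OR (0 OR 1)) -> 1
  row 7 [00111]: ((NOT 1 OR (0 IMPLIES 1)) OR (0 OR 1)) -> 1
  row 8 [01000]: ((NOT 0 OR (1 IMPLIES 0)) OR (1 OR 0)) -> 1
  row 9 [01001]: ((NOT 0 OR (1 IMPLIES 1)) OR (1 OR 0)) -> 1
  row 10 [01010]: ((NOT 0 OR (1 IMPLIES 0)) OR (1 OR 0)) -> 1
  row 11 [01011]: ((NOT 0 OR (1 IMPLIES 1)) OR (1 OR 0)) -> 1
  row 12 [01100]: ((NOT 1 OR (1 IMPLIES 0)) OR (1 OR 1)) -> 1
  row 13 [01101]: ((NOT 1 OR (1 IMPLIES 1)) OR (1 OR 1)) -> 1
  row 14 [01110]: ((NOT 1 OR (1 IMPLIES 0)) OR (1 OR 1)) -> 1
  row 15 [01111]: ((NOT 1 OR (1 IMPLIES 1)) OR (1 OR 1)) -> 1
  row 16 [10000]: ((NOT 0 OR (0 IMPLIES 0)) OR (0 OR 0)) -> 1
  row 17 [10001]: ((NOT 0 OR (0 IMPLIES 1)) OR (0 OR 0)) -> 1
  row 18 [10010]: ((NOT 0 OR (0 IMPLIES 0)) OR (0 OR 0)) -> 1
  row 19 [10011]: ((NOT 0 OR (0 IMPLIES 1)) OR (0 OR 0)) -> 1
  row 20 [10100]: ((NOT 1 OR (0 IMPLIES 0)) OR (0 OR 1)) -> 1
  row 21 [10101]: ((NOT 1 OR (0 IMPLIES 1)) OR (0 OR 1)) -> 1
  row 22 [10110]: ((NOT 1 OR (0 IMPLIES 0)) OR (0 OR 1)) -> 1
  row 23 [10111]: ((NOT 1 OR (0 IMPLIES 1)) OR (0 OR 1)) -> 1
  row 24 [11000]: ((NOT 0 OR (1 IMPLIES 0)) OR (1 OR 0)) -> 1
  row 25 [11001]: ((NOT 0 OR (1 IMPLIES 1)) OR (1 OR 0)) -> 1
  row 26 [11010]: ((NOT 0 OR (1 IMPLIES 0)) OR (1 OR 0)) -> 1
  row 27 [11011]: ((NOT 0 OR (1 IMPLIES 1)) OR (1 OR 0)) -> 1
  row 28 [11100]: ((NOT 1 OR (1 IMPLIES 0)) OR (1 OR 1)) -> 1
  row 29 [11101]: ((NOT 1 OR (1 IMPLIES 1)) OR (1 OR 1)) -> 1
  row 30 [11110]: ((NOT 1 OR (1 IMPLIES 0)) OR (1 OR 1)) -> 1
  row 31 [11111]: ((NOT 1 OR (1 IMPLIES 1)) OR (1 OR 1)) -> 1
Full result column, 4 rows per line (a,b,c fixed per line; d,e runs 00..11 left to right):
  rows 0-3 [a,b,c=000]: 1111  = hex F
  rows 4-7 [a,b,c=001]: 1111  = hex F
  rows 8-11 [a,b,c=010]: 1111  = hex F
  rows 12-15 [a,b,c=011]: 1111  = hex F
  rows 16-19 [a,b,c=100]: 1111  = hex F
  rows 20-23 [a,b,c=101]: 1111  = hex F
  rows 24-27 [a,b,c=110]: 1111  = hex F
  rows 28-31 [a,b,c=111]: 1111  = hex F
Output column (row 0 .. row 31) = 11111111111111111111111111111111
Output column grouped in 4s = 1111 1111 1111 1111 1111 1111 1111 1111 = 0xFFFFFFFF
Convert to decimal digit by digit (value = value*16 + digit):
  F -> 15
  15*16 + 15 (F) = 255
  255*16 + 15 (F) = 4095
  4095*16 + 15 (F) = 65535
  65535*16 + 15 (F) = 1048575
  1048575*16 + 15 (F) = 16777215
  16777215*16 + 15 (F) = 268435455
  268435455*16 + 15 (F) = 4294967295
Decimal = 4294967295

4294967295


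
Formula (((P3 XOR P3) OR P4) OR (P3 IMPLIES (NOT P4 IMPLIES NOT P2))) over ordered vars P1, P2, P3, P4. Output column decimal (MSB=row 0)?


Formula: (((P3 XOR P3) OR P4) OR (P3 IMPLIES (NOT P4 IMPLIES NOT P2))) over P1, P2, P3, P4 (16 rows)
Evaluate each row (bits = P1,P2,P3,P4, MSB first):
  row 0 [0000]: (((0 XOR 0) OR 0) OR (0 IMPLIES (NOT 0 IMPLIES NOT 0))) -> 1
  row 1 [0001]: (((0 XOR 0) OR 1) OR (0 IMPLIES (NOT 1 IMPLIES NOT 0))) -> 1
  row 2 [0010]: (((1 XOR 1) OR 0) OR (1 IMPLIES (NOT 0 IMPLIES NOT 0))) -> 1
  row 3 [0011]: (((1 XOR 1) OR 1) OR (1 IMPLIES (NOT 1 IMPLIES NOT 0))) -> 1
  row 4 [0100]: (((0 XOR 0) OR 0) OR (0 IMPLIES (NOT 0 IMPLIES NOT 1))) -> 1
  row 5 [0101]: (((0 XOR 0) OR 1) OR (0 IMPLIES (NOT 1 IMPLIES NOT 1))) -> 1
  row 6 [0110]: (((1 XOR 1) OR 0) OR (1 IMPLIES (NOT 0 IMPLIES NOT 1))) -> 0
  row 7 [0111]: (((1 XOR 1) OR 1) OR (1 IMPLIES (NOT 1 IMPLIES NOT 1))) -> 1
  row 8 [1000]: (((0 XOR 0) OR 0) OR (0 IMPLIES (NOT 0 IMPLIES NOT 0))) -> 1
  row 9 [1001]: (((0 XOR 0) OR 1) OR (0 IMPLIES (NOT 1 IMPLIES NOT 0))) -> 1
  row 10 [1010]: (((1 XOR 1) OR 0) OR (1 IMPLIES (NOT 0 IMPLIES NOT 0))) -> 1
  row 11 [1011]: (((1 XOR 1) OR 1) OR (1 IMPLIES (NOT 1 IMPLIES NOT 0))) -> 1
  row 12 [1100]: (((0 XOR 0) OR 0) OR (0 IMPLIES (NOT 0 IMPLIES NOT 1))) -> 1
  row 13 [1101]: (((0 XOR 0) OR 1) OR (0 IMPLIES (NOT 1 IMPLIES NOT 1))) -> 1
  row 14 [1110]: (((1 XOR 1) OR 0) OR (1 IMPLIES (NOT 0 IMPLIES NOT 1))) -> 0
  row 15 [1111]: (((1 XOR 1) OR 1) OR (1 IMPLIES (NOT 1 IMPLIES NOT 1))) -> 1
Full result column, 4 rows per line (P1,P2 fixed per line; P3,P4 runs 00..11 left to right):
  rows 0-3 [P1,P2=00]: 1111  = hex F
  rows 4-7 [P1,P2=01]: 1101  = hex D
  rows 8-11 [P1,P2=10]: 1111  = hex F
  rows 12-15 [P1,P2=11]: 1101  = hex D
Output column (row 0 .. row 15) = 1111110111111101
Output column grouped in 4s = 1111 1101 1111 1101 = 0xFDFD
Convert to decimal digit by digit (value = value*16 + digit):
  F -> 15
  15*16 + 13 (D) = 253
  253*16 + 15 (F) = 4063
  4063*16 + 13 (D) = 65021
Decimal = 65021

65021
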